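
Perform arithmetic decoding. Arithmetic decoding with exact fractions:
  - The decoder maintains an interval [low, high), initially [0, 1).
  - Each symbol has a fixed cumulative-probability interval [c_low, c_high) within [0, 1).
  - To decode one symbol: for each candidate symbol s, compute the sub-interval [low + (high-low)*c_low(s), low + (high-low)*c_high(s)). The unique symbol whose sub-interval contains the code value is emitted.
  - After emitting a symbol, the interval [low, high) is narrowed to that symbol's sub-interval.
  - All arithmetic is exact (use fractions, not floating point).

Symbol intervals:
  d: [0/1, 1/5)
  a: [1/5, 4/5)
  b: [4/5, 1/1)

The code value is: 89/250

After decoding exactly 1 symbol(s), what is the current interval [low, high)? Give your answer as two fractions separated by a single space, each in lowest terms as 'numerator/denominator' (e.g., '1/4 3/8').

Step 1: interval [0/1, 1/1), width = 1/1 - 0/1 = 1/1
  'd': [0/1 + 1/1*0/1, 0/1 + 1/1*1/5) = [0/1, 1/5)
  'a': [0/1 + 1/1*1/5, 0/1 + 1/1*4/5) = [1/5, 4/5) <- contains code 89/250
  'b': [0/1 + 1/1*4/5, 0/1 + 1/1*1/1) = [4/5, 1/1)
  emit 'a', narrow to [1/5, 4/5)

Answer: 1/5 4/5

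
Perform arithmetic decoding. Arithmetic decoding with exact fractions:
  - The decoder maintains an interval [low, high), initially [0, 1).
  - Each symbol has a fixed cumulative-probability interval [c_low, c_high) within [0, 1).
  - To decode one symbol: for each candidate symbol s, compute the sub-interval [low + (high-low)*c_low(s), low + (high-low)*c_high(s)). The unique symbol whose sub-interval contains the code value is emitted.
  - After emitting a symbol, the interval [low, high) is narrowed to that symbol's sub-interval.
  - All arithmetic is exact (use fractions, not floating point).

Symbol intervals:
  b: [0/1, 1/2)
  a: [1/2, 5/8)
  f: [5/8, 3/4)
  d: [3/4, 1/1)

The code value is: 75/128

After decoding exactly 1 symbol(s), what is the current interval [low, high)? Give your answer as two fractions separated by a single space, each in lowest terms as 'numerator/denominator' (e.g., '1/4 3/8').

Answer: 1/2 5/8

Derivation:
Step 1: interval [0/1, 1/1), width = 1/1 - 0/1 = 1/1
  'b': [0/1 + 1/1*0/1, 0/1 + 1/1*1/2) = [0/1, 1/2)
  'a': [0/1 + 1/1*1/2, 0/1 + 1/1*5/8) = [1/2, 5/8) <- contains code 75/128
  'f': [0/1 + 1/1*5/8, 0/1 + 1/1*3/4) = [5/8, 3/4)
  'd': [0/1 + 1/1*3/4, 0/1 + 1/1*1/1) = [3/4, 1/1)
  emit 'a', narrow to [1/2, 5/8)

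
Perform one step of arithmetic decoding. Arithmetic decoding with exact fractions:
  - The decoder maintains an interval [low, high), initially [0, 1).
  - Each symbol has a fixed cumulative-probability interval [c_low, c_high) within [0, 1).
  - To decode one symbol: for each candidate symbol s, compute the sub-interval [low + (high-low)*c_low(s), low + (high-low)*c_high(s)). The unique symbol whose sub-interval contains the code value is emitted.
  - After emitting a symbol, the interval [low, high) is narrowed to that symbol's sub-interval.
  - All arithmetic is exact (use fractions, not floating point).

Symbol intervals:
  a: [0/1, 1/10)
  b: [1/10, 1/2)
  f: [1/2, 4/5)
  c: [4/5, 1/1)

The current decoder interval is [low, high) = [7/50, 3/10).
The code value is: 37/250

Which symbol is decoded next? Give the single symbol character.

Answer: a

Derivation:
Interval width = high − low = 3/10 − 7/50 = 4/25
Scaled code = (code − low) / width = (37/250 − 7/50) / 4/25 = 1/20
  a: [0/1, 1/10) ← scaled code falls here ✓
  b: [1/10, 1/2) 
  f: [1/2, 4/5) 
  c: [4/5, 1/1) 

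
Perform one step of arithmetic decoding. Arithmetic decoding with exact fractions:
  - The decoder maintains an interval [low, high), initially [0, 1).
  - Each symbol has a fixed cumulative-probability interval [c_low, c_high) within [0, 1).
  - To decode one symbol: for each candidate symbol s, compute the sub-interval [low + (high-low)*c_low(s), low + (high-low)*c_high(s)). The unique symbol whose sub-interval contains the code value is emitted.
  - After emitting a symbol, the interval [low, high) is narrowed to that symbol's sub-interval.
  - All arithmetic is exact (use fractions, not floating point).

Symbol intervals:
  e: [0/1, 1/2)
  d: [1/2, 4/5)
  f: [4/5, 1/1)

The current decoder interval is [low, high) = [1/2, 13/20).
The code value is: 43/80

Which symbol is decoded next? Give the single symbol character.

Interval width = high − low = 13/20 − 1/2 = 3/20
Scaled code = (code − low) / width = (43/80 − 1/2) / 3/20 = 1/4
  e: [0/1, 1/2) ← scaled code falls here ✓
  d: [1/2, 4/5) 
  f: [4/5, 1/1) 

Answer: e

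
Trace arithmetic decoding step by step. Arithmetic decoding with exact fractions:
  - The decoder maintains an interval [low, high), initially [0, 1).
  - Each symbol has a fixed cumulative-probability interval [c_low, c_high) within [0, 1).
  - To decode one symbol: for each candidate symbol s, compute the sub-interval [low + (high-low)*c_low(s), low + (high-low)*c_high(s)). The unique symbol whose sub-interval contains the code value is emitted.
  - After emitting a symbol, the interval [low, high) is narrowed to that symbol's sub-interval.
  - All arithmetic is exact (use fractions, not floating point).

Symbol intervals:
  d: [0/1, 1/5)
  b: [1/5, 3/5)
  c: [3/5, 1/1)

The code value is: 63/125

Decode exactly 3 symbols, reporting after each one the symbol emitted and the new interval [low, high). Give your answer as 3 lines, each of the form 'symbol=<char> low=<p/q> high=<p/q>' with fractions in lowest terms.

Answer: symbol=b low=1/5 high=3/5
symbol=c low=11/25 high=3/5
symbol=b low=59/125 high=67/125

Derivation:
Step 1: interval [0/1, 1/1), width = 1/1 - 0/1 = 1/1
  'd': [0/1 + 1/1*0/1, 0/1 + 1/1*1/5) = [0/1, 1/5)
  'b': [0/1 + 1/1*1/5, 0/1 + 1/1*3/5) = [1/5, 3/5) <- contains code 63/125
  'c': [0/1 + 1/1*3/5, 0/1 + 1/1*1/1) = [3/5, 1/1)
  emit 'b', narrow to [1/5, 3/5)
Step 2: interval [1/5, 3/5), width = 3/5 - 1/5 = 2/5
  'd': [1/5 + 2/5*0/1, 1/5 + 2/5*1/5) = [1/5, 7/25)
  'b': [1/5 + 2/5*1/5, 1/5 + 2/5*3/5) = [7/25, 11/25)
  'c': [1/5 + 2/5*3/5, 1/5 + 2/5*1/1) = [11/25, 3/5) <- contains code 63/125
  emit 'c', narrow to [11/25, 3/5)
Step 3: interval [11/25, 3/5), width = 3/5 - 11/25 = 4/25
  'd': [11/25 + 4/25*0/1, 11/25 + 4/25*1/5) = [11/25, 59/125)
  'b': [11/25 + 4/25*1/5, 11/25 + 4/25*3/5) = [59/125, 67/125) <- contains code 63/125
  'c': [11/25 + 4/25*3/5, 11/25 + 4/25*1/1) = [67/125, 3/5)
  emit 'b', narrow to [59/125, 67/125)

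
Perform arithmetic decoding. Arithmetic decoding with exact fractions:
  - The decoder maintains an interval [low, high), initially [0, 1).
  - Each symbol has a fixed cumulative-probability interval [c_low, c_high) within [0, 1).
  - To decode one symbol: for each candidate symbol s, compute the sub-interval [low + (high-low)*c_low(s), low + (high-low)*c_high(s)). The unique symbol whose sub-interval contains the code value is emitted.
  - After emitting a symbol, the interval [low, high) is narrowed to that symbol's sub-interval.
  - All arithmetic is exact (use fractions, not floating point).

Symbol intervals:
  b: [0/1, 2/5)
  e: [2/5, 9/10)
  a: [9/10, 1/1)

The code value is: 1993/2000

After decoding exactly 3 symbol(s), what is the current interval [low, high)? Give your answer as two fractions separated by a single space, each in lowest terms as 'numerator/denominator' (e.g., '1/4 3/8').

Step 1: interval [0/1, 1/1), width = 1/1 - 0/1 = 1/1
  'b': [0/1 + 1/1*0/1, 0/1 + 1/1*2/5) = [0/1, 2/5)
  'e': [0/1 + 1/1*2/5, 0/1 + 1/1*9/10) = [2/5, 9/10)
  'a': [0/1 + 1/1*9/10, 0/1 + 1/1*1/1) = [9/10, 1/1) <- contains code 1993/2000
  emit 'a', narrow to [9/10, 1/1)
Step 2: interval [9/10, 1/1), width = 1/1 - 9/10 = 1/10
  'b': [9/10 + 1/10*0/1, 9/10 + 1/10*2/5) = [9/10, 47/50)
  'e': [9/10 + 1/10*2/5, 9/10 + 1/10*9/10) = [47/50, 99/100)
  'a': [9/10 + 1/10*9/10, 9/10 + 1/10*1/1) = [99/100, 1/1) <- contains code 1993/2000
  emit 'a', narrow to [99/100, 1/1)
Step 3: interval [99/100, 1/1), width = 1/1 - 99/100 = 1/100
  'b': [99/100 + 1/100*0/1, 99/100 + 1/100*2/5) = [99/100, 497/500)
  'e': [99/100 + 1/100*2/5, 99/100 + 1/100*9/10) = [497/500, 999/1000) <- contains code 1993/2000
  'a': [99/100 + 1/100*9/10, 99/100 + 1/100*1/1) = [999/1000, 1/1)
  emit 'e', narrow to [497/500, 999/1000)

Answer: 497/500 999/1000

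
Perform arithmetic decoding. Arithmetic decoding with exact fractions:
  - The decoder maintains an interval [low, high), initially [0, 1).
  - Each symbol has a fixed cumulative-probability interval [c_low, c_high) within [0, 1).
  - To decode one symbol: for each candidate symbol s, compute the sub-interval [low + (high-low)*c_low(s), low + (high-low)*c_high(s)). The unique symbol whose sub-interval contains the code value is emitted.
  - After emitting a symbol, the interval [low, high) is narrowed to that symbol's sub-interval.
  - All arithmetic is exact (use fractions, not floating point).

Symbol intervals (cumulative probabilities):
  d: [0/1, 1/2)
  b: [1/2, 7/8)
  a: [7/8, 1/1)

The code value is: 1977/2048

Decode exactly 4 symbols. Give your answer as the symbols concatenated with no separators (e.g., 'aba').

Step 1: interval [0/1, 1/1), width = 1/1 - 0/1 = 1/1
  'd': [0/1 + 1/1*0/1, 0/1 + 1/1*1/2) = [0/1, 1/2)
  'b': [0/1 + 1/1*1/2, 0/1 + 1/1*7/8) = [1/2, 7/8)
  'a': [0/1 + 1/1*7/8, 0/1 + 1/1*1/1) = [7/8, 1/1) <- contains code 1977/2048
  emit 'a', narrow to [7/8, 1/1)
Step 2: interval [7/8, 1/1), width = 1/1 - 7/8 = 1/8
  'd': [7/8 + 1/8*0/1, 7/8 + 1/8*1/2) = [7/8, 15/16)
  'b': [7/8 + 1/8*1/2, 7/8 + 1/8*7/8) = [15/16, 63/64) <- contains code 1977/2048
  'a': [7/8 + 1/8*7/8, 7/8 + 1/8*1/1) = [63/64, 1/1)
  emit 'b', narrow to [15/16, 63/64)
Step 3: interval [15/16, 63/64), width = 63/64 - 15/16 = 3/64
  'd': [15/16 + 3/64*0/1, 15/16 + 3/64*1/2) = [15/16, 123/128)
  'b': [15/16 + 3/64*1/2, 15/16 + 3/64*7/8) = [123/128, 501/512) <- contains code 1977/2048
  'a': [15/16 + 3/64*7/8, 15/16 + 3/64*1/1) = [501/512, 63/64)
  emit 'b', narrow to [123/128, 501/512)
Step 4: interval [123/128, 501/512), width = 501/512 - 123/128 = 9/512
  'd': [123/128 + 9/512*0/1, 123/128 + 9/512*1/2) = [123/128, 993/1024) <- contains code 1977/2048
  'b': [123/128 + 9/512*1/2, 123/128 + 9/512*7/8) = [993/1024, 3999/4096)
  'a': [123/128 + 9/512*7/8, 123/128 + 9/512*1/1) = [3999/4096, 501/512)
  emit 'd', narrow to [123/128, 993/1024)

Answer: abbd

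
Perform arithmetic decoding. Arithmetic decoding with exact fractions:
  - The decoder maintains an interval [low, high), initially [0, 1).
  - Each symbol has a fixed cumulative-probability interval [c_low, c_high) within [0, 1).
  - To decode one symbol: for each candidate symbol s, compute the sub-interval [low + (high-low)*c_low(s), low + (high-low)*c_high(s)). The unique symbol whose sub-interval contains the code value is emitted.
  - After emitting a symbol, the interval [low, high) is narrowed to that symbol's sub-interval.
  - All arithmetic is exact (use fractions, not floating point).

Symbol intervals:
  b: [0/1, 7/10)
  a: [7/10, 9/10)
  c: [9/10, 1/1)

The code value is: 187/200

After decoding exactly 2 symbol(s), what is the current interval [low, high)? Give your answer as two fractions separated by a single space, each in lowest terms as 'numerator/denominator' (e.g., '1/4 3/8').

Answer: 9/10 97/100

Derivation:
Step 1: interval [0/1, 1/1), width = 1/1 - 0/1 = 1/1
  'b': [0/1 + 1/1*0/1, 0/1 + 1/1*7/10) = [0/1, 7/10)
  'a': [0/1 + 1/1*7/10, 0/1 + 1/1*9/10) = [7/10, 9/10)
  'c': [0/1 + 1/1*9/10, 0/1 + 1/1*1/1) = [9/10, 1/1) <- contains code 187/200
  emit 'c', narrow to [9/10, 1/1)
Step 2: interval [9/10, 1/1), width = 1/1 - 9/10 = 1/10
  'b': [9/10 + 1/10*0/1, 9/10 + 1/10*7/10) = [9/10, 97/100) <- contains code 187/200
  'a': [9/10 + 1/10*7/10, 9/10 + 1/10*9/10) = [97/100, 99/100)
  'c': [9/10 + 1/10*9/10, 9/10 + 1/10*1/1) = [99/100, 1/1)
  emit 'b', narrow to [9/10, 97/100)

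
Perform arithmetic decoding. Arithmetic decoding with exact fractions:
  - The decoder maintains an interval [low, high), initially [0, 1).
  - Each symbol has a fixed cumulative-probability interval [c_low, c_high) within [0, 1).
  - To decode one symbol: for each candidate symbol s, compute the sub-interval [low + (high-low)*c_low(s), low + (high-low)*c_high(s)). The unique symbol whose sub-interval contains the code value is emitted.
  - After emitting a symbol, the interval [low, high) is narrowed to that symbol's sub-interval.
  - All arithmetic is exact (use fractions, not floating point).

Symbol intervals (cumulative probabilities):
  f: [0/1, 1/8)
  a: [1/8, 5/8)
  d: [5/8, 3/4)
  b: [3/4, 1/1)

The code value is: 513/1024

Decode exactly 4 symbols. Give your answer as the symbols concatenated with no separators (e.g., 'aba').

Answer: abff

Derivation:
Step 1: interval [0/1, 1/1), width = 1/1 - 0/1 = 1/1
  'f': [0/1 + 1/1*0/1, 0/1 + 1/1*1/8) = [0/1, 1/8)
  'a': [0/1 + 1/1*1/8, 0/1 + 1/1*5/8) = [1/8, 5/8) <- contains code 513/1024
  'd': [0/1 + 1/1*5/8, 0/1 + 1/1*3/4) = [5/8, 3/4)
  'b': [0/1 + 1/1*3/4, 0/1 + 1/1*1/1) = [3/4, 1/1)
  emit 'a', narrow to [1/8, 5/8)
Step 2: interval [1/8, 5/8), width = 5/8 - 1/8 = 1/2
  'f': [1/8 + 1/2*0/1, 1/8 + 1/2*1/8) = [1/8, 3/16)
  'a': [1/8 + 1/2*1/8, 1/8 + 1/2*5/8) = [3/16, 7/16)
  'd': [1/8 + 1/2*5/8, 1/8 + 1/2*3/4) = [7/16, 1/2)
  'b': [1/8 + 1/2*3/4, 1/8 + 1/2*1/1) = [1/2, 5/8) <- contains code 513/1024
  emit 'b', narrow to [1/2, 5/8)
Step 3: interval [1/2, 5/8), width = 5/8 - 1/2 = 1/8
  'f': [1/2 + 1/8*0/1, 1/2 + 1/8*1/8) = [1/2, 33/64) <- contains code 513/1024
  'a': [1/2 + 1/8*1/8, 1/2 + 1/8*5/8) = [33/64, 37/64)
  'd': [1/2 + 1/8*5/8, 1/2 + 1/8*3/4) = [37/64, 19/32)
  'b': [1/2 + 1/8*3/4, 1/2 + 1/8*1/1) = [19/32, 5/8)
  emit 'f', narrow to [1/2, 33/64)
Step 4: interval [1/2, 33/64), width = 33/64 - 1/2 = 1/64
  'f': [1/2 + 1/64*0/1, 1/2 + 1/64*1/8) = [1/2, 257/512) <- contains code 513/1024
  'a': [1/2 + 1/64*1/8, 1/2 + 1/64*5/8) = [257/512, 261/512)
  'd': [1/2 + 1/64*5/8, 1/2 + 1/64*3/4) = [261/512, 131/256)
  'b': [1/2 + 1/64*3/4, 1/2 + 1/64*1/1) = [131/256, 33/64)
  emit 'f', narrow to [1/2, 257/512)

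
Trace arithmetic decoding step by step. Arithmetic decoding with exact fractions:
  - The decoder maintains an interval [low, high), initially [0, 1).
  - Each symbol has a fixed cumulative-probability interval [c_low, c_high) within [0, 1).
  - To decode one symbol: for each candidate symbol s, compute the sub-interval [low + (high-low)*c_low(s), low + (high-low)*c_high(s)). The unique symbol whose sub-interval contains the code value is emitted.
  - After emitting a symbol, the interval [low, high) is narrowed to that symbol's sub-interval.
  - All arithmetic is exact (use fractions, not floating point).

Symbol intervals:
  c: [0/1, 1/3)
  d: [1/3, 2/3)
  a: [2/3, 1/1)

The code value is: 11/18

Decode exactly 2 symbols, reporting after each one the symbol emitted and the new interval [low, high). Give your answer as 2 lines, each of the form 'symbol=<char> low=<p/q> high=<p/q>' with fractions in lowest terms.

Answer: symbol=d low=1/3 high=2/3
symbol=a low=5/9 high=2/3

Derivation:
Step 1: interval [0/1, 1/1), width = 1/1 - 0/1 = 1/1
  'c': [0/1 + 1/1*0/1, 0/1 + 1/1*1/3) = [0/1, 1/3)
  'd': [0/1 + 1/1*1/3, 0/1 + 1/1*2/3) = [1/3, 2/3) <- contains code 11/18
  'a': [0/1 + 1/1*2/3, 0/1 + 1/1*1/1) = [2/3, 1/1)
  emit 'd', narrow to [1/3, 2/3)
Step 2: interval [1/3, 2/3), width = 2/3 - 1/3 = 1/3
  'c': [1/3 + 1/3*0/1, 1/3 + 1/3*1/3) = [1/3, 4/9)
  'd': [1/3 + 1/3*1/3, 1/3 + 1/3*2/3) = [4/9, 5/9)
  'a': [1/3 + 1/3*2/3, 1/3 + 1/3*1/1) = [5/9, 2/3) <- contains code 11/18
  emit 'a', narrow to [5/9, 2/3)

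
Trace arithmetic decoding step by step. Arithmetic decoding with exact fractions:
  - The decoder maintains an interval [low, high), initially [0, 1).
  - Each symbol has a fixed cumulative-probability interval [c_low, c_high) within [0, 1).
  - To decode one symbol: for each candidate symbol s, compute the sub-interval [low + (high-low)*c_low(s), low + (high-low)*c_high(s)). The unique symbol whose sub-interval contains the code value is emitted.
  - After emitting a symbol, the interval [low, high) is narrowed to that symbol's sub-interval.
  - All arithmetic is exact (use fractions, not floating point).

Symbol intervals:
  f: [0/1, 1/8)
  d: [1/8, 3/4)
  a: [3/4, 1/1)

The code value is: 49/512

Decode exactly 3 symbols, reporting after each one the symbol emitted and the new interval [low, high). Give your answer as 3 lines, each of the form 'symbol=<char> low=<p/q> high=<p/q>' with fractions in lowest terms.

Step 1: interval [0/1, 1/1), width = 1/1 - 0/1 = 1/1
  'f': [0/1 + 1/1*0/1, 0/1 + 1/1*1/8) = [0/1, 1/8) <- contains code 49/512
  'd': [0/1 + 1/1*1/8, 0/1 + 1/1*3/4) = [1/8, 3/4)
  'a': [0/1 + 1/1*3/4, 0/1 + 1/1*1/1) = [3/4, 1/1)
  emit 'f', narrow to [0/1, 1/8)
Step 2: interval [0/1, 1/8), width = 1/8 - 0/1 = 1/8
  'f': [0/1 + 1/8*0/1, 0/1 + 1/8*1/8) = [0/1, 1/64)
  'd': [0/1 + 1/8*1/8, 0/1 + 1/8*3/4) = [1/64, 3/32)
  'a': [0/1 + 1/8*3/4, 0/1 + 1/8*1/1) = [3/32, 1/8) <- contains code 49/512
  emit 'a', narrow to [3/32, 1/8)
Step 3: interval [3/32, 1/8), width = 1/8 - 3/32 = 1/32
  'f': [3/32 + 1/32*0/1, 3/32 + 1/32*1/8) = [3/32, 25/256) <- contains code 49/512
  'd': [3/32 + 1/32*1/8, 3/32 + 1/32*3/4) = [25/256, 15/128)
  'a': [3/32 + 1/32*3/4, 3/32 + 1/32*1/1) = [15/128, 1/8)
  emit 'f', narrow to [3/32, 25/256)

Answer: symbol=f low=0/1 high=1/8
symbol=a low=3/32 high=1/8
symbol=f low=3/32 high=25/256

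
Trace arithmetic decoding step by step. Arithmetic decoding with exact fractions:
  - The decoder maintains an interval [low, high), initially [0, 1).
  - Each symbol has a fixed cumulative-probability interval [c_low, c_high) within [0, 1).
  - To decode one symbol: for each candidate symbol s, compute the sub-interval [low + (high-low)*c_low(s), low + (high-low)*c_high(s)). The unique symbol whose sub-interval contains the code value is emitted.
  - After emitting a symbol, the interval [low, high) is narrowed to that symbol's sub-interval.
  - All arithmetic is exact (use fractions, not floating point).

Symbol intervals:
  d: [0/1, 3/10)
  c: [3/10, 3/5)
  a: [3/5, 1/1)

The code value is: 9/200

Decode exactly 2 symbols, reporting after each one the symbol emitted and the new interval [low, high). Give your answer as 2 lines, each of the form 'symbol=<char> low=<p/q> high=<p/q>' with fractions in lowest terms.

Answer: symbol=d low=0/1 high=3/10
symbol=d low=0/1 high=9/100

Derivation:
Step 1: interval [0/1, 1/1), width = 1/1 - 0/1 = 1/1
  'd': [0/1 + 1/1*0/1, 0/1 + 1/1*3/10) = [0/1, 3/10) <- contains code 9/200
  'c': [0/1 + 1/1*3/10, 0/1 + 1/1*3/5) = [3/10, 3/5)
  'a': [0/1 + 1/1*3/5, 0/1 + 1/1*1/1) = [3/5, 1/1)
  emit 'd', narrow to [0/1, 3/10)
Step 2: interval [0/1, 3/10), width = 3/10 - 0/1 = 3/10
  'd': [0/1 + 3/10*0/1, 0/1 + 3/10*3/10) = [0/1, 9/100) <- contains code 9/200
  'c': [0/1 + 3/10*3/10, 0/1 + 3/10*3/5) = [9/100, 9/50)
  'a': [0/1 + 3/10*3/5, 0/1 + 3/10*1/1) = [9/50, 3/10)
  emit 'd', narrow to [0/1, 9/100)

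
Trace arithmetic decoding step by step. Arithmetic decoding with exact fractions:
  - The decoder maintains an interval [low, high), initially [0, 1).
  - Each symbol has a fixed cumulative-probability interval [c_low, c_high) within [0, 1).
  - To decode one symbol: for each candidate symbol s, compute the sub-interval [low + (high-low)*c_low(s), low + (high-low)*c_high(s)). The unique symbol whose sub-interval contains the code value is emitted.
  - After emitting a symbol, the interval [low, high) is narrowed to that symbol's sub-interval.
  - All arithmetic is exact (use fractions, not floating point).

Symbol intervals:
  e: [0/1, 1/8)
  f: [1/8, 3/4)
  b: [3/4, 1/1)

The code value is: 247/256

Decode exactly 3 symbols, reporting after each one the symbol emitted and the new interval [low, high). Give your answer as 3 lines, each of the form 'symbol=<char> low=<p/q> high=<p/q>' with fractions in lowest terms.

Answer: symbol=b low=3/4 high=1/1
symbol=b low=15/16 high=1/1
symbol=f low=121/128 high=63/64

Derivation:
Step 1: interval [0/1, 1/1), width = 1/1 - 0/1 = 1/1
  'e': [0/1 + 1/1*0/1, 0/1 + 1/1*1/8) = [0/1, 1/8)
  'f': [0/1 + 1/1*1/8, 0/1 + 1/1*3/4) = [1/8, 3/4)
  'b': [0/1 + 1/1*3/4, 0/1 + 1/1*1/1) = [3/4, 1/1) <- contains code 247/256
  emit 'b', narrow to [3/4, 1/1)
Step 2: interval [3/4, 1/1), width = 1/1 - 3/4 = 1/4
  'e': [3/4 + 1/4*0/1, 3/4 + 1/4*1/8) = [3/4, 25/32)
  'f': [3/4 + 1/4*1/8, 3/4 + 1/4*3/4) = [25/32, 15/16)
  'b': [3/4 + 1/4*3/4, 3/4 + 1/4*1/1) = [15/16, 1/1) <- contains code 247/256
  emit 'b', narrow to [15/16, 1/1)
Step 3: interval [15/16, 1/1), width = 1/1 - 15/16 = 1/16
  'e': [15/16 + 1/16*0/1, 15/16 + 1/16*1/8) = [15/16, 121/128)
  'f': [15/16 + 1/16*1/8, 15/16 + 1/16*3/4) = [121/128, 63/64) <- contains code 247/256
  'b': [15/16 + 1/16*3/4, 15/16 + 1/16*1/1) = [63/64, 1/1)
  emit 'f', narrow to [121/128, 63/64)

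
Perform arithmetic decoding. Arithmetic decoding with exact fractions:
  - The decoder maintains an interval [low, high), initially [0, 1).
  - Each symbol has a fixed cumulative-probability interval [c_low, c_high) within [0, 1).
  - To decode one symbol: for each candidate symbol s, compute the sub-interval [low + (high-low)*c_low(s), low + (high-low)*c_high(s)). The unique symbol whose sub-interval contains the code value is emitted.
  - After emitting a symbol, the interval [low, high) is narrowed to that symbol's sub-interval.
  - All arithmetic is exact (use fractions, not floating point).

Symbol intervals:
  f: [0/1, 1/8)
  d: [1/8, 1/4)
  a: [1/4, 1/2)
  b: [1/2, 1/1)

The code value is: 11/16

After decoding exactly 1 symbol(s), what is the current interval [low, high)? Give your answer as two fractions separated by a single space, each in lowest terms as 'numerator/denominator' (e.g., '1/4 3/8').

Step 1: interval [0/1, 1/1), width = 1/1 - 0/1 = 1/1
  'f': [0/1 + 1/1*0/1, 0/1 + 1/1*1/8) = [0/1, 1/8)
  'd': [0/1 + 1/1*1/8, 0/1 + 1/1*1/4) = [1/8, 1/4)
  'a': [0/1 + 1/1*1/4, 0/1 + 1/1*1/2) = [1/4, 1/2)
  'b': [0/1 + 1/1*1/2, 0/1 + 1/1*1/1) = [1/2, 1/1) <- contains code 11/16
  emit 'b', narrow to [1/2, 1/1)

Answer: 1/2 1/1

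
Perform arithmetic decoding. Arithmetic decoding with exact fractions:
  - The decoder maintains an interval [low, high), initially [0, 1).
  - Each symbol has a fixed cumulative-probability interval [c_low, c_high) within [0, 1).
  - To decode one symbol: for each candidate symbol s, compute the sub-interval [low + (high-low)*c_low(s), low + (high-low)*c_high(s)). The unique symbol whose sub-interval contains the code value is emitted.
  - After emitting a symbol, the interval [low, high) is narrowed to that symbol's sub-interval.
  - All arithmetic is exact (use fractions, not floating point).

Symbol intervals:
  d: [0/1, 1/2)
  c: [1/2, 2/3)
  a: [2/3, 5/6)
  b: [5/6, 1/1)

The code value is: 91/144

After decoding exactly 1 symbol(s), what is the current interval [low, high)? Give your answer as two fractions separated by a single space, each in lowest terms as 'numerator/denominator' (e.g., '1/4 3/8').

Step 1: interval [0/1, 1/1), width = 1/1 - 0/1 = 1/1
  'd': [0/1 + 1/1*0/1, 0/1 + 1/1*1/2) = [0/1, 1/2)
  'c': [0/1 + 1/1*1/2, 0/1 + 1/1*2/3) = [1/2, 2/3) <- contains code 91/144
  'a': [0/1 + 1/1*2/3, 0/1 + 1/1*5/6) = [2/3, 5/6)
  'b': [0/1 + 1/1*5/6, 0/1 + 1/1*1/1) = [5/6, 1/1)
  emit 'c', narrow to [1/2, 2/3)

Answer: 1/2 2/3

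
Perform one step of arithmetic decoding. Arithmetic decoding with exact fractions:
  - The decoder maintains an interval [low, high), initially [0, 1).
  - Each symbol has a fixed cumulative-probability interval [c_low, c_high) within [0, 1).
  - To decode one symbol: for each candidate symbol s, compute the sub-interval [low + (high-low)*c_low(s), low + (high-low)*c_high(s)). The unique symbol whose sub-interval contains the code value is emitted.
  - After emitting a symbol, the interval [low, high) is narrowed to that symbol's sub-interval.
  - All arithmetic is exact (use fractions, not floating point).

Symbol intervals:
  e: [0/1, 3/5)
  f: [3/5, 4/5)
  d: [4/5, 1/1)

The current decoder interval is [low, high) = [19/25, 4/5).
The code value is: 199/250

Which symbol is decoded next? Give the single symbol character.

Answer: d

Derivation:
Interval width = high − low = 4/5 − 19/25 = 1/25
Scaled code = (code − low) / width = (199/250 − 19/25) / 1/25 = 9/10
  e: [0/1, 3/5) 
  f: [3/5, 4/5) 
  d: [4/5, 1/1) ← scaled code falls here ✓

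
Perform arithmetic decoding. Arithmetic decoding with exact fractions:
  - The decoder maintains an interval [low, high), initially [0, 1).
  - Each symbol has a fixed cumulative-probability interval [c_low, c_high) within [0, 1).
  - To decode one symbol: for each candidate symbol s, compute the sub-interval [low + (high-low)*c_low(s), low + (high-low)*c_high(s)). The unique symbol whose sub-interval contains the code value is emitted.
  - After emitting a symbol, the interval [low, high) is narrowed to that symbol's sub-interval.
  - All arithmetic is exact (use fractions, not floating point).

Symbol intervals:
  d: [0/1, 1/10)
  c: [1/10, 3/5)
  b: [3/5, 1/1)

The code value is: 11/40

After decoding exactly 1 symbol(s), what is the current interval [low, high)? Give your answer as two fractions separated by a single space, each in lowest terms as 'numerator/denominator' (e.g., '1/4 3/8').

Step 1: interval [0/1, 1/1), width = 1/1 - 0/1 = 1/1
  'd': [0/1 + 1/1*0/1, 0/1 + 1/1*1/10) = [0/1, 1/10)
  'c': [0/1 + 1/1*1/10, 0/1 + 1/1*3/5) = [1/10, 3/5) <- contains code 11/40
  'b': [0/1 + 1/1*3/5, 0/1 + 1/1*1/1) = [3/5, 1/1)
  emit 'c', narrow to [1/10, 3/5)

Answer: 1/10 3/5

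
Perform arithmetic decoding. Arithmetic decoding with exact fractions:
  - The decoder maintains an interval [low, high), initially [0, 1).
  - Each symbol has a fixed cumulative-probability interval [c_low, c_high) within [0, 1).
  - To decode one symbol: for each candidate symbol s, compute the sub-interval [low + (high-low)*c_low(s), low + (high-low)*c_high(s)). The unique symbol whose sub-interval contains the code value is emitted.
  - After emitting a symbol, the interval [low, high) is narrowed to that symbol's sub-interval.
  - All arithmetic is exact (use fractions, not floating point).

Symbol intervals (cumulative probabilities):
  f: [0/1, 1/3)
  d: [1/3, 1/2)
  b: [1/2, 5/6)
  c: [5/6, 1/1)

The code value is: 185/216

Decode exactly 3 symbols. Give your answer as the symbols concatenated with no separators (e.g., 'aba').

Step 1: interval [0/1, 1/1), width = 1/1 - 0/1 = 1/1
  'f': [0/1 + 1/1*0/1, 0/1 + 1/1*1/3) = [0/1, 1/3)
  'd': [0/1 + 1/1*1/3, 0/1 + 1/1*1/2) = [1/3, 1/2)
  'b': [0/1 + 1/1*1/2, 0/1 + 1/1*5/6) = [1/2, 5/6)
  'c': [0/1 + 1/1*5/6, 0/1 + 1/1*1/1) = [5/6, 1/1) <- contains code 185/216
  emit 'c', narrow to [5/6, 1/1)
Step 2: interval [5/6, 1/1), width = 1/1 - 5/6 = 1/6
  'f': [5/6 + 1/6*0/1, 5/6 + 1/6*1/3) = [5/6, 8/9) <- contains code 185/216
  'd': [5/6 + 1/6*1/3, 5/6 + 1/6*1/2) = [8/9, 11/12)
  'b': [5/6 + 1/6*1/2, 5/6 + 1/6*5/6) = [11/12, 35/36)
  'c': [5/6 + 1/6*5/6, 5/6 + 1/6*1/1) = [35/36, 1/1)
  emit 'f', narrow to [5/6, 8/9)
Step 3: interval [5/6, 8/9), width = 8/9 - 5/6 = 1/18
  'f': [5/6 + 1/18*0/1, 5/6 + 1/18*1/3) = [5/6, 23/27)
  'd': [5/6 + 1/18*1/3, 5/6 + 1/18*1/2) = [23/27, 31/36) <- contains code 185/216
  'b': [5/6 + 1/18*1/2, 5/6 + 1/18*5/6) = [31/36, 95/108)
  'c': [5/6 + 1/18*5/6, 5/6 + 1/18*1/1) = [95/108, 8/9)
  emit 'd', narrow to [23/27, 31/36)

Answer: cfd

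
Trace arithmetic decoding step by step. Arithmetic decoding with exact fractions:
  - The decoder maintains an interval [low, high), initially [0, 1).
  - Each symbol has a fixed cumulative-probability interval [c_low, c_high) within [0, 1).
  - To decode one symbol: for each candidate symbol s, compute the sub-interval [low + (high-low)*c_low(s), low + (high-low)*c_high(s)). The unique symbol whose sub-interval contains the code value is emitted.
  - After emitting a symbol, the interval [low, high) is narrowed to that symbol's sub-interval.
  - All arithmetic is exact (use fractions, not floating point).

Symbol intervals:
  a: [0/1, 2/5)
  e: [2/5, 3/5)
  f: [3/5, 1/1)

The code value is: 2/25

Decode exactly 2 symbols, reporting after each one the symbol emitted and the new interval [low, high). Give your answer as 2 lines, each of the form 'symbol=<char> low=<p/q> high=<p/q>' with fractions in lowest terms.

Step 1: interval [0/1, 1/1), width = 1/1 - 0/1 = 1/1
  'a': [0/1 + 1/1*0/1, 0/1 + 1/1*2/5) = [0/1, 2/5) <- contains code 2/25
  'e': [0/1 + 1/1*2/5, 0/1 + 1/1*3/5) = [2/5, 3/5)
  'f': [0/1 + 1/1*3/5, 0/1 + 1/1*1/1) = [3/5, 1/1)
  emit 'a', narrow to [0/1, 2/5)
Step 2: interval [0/1, 2/5), width = 2/5 - 0/1 = 2/5
  'a': [0/1 + 2/5*0/1, 0/1 + 2/5*2/5) = [0/1, 4/25) <- contains code 2/25
  'e': [0/1 + 2/5*2/5, 0/1 + 2/5*3/5) = [4/25, 6/25)
  'f': [0/1 + 2/5*3/5, 0/1 + 2/5*1/1) = [6/25, 2/5)
  emit 'a', narrow to [0/1, 4/25)

Answer: symbol=a low=0/1 high=2/5
symbol=a low=0/1 high=4/25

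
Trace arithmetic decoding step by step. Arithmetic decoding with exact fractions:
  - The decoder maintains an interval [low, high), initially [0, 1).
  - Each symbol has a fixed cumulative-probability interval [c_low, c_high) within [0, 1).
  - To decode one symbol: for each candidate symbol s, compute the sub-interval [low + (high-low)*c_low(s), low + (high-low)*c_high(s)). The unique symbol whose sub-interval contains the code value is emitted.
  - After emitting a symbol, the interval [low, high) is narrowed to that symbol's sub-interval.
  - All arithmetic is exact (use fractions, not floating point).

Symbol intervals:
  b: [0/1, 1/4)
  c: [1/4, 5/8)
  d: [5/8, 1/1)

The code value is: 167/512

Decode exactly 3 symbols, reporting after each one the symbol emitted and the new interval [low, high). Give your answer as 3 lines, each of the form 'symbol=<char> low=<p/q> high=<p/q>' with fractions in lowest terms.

Answer: symbol=c low=1/4 high=5/8
symbol=b low=1/4 high=11/32
symbol=d low=79/256 high=11/32

Derivation:
Step 1: interval [0/1, 1/1), width = 1/1 - 0/1 = 1/1
  'b': [0/1 + 1/1*0/1, 0/1 + 1/1*1/4) = [0/1, 1/4)
  'c': [0/1 + 1/1*1/4, 0/1 + 1/1*5/8) = [1/4, 5/8) <- contains code 167/512
  'd': [0/1 + 1/1*5/8, 0/1 + 1/1*1/1) = [5/8, 1/1)
  emit 'c', narrow to [1/4, 5/8)
Step 2: interval [1/4, 5/8), width = 5/8 - 1/4 = 3/8
  'b': [1/4 + 3/8*0/1, 1/4 + 3/8*1/4) = [1/4, 11/32) <- contains code 167/512
  'c': [1/4 + 3/8*1/4, 1/4 + 3/8*5/8) = [11/32, 31/64)
  'd': [1/4 + 3/8*5/8, 1/4 + 3/8*1/1) = [31/64, 5/8)
  emit 'b', narrow to [1/4, 11/32)
Step 3: interval [1/4, 11/32), width = 11/32 - 1/4 = 3/32
  'b': [1/4 + 3/32*0/1, 1/4 + 3/32*1/4) = [1/4, 35/128)
  'c': [1/4 + 3/32*1/4, 1/4 + 3/32*5/8) = [35/128, 79/256)
  'd': [1/4 + 3/32*5/8, 1/4 + 3/32*1/1) = [79/256, 11/32) <- contains code 167/512
  emit 'd', narrow to [79/256, 11/32)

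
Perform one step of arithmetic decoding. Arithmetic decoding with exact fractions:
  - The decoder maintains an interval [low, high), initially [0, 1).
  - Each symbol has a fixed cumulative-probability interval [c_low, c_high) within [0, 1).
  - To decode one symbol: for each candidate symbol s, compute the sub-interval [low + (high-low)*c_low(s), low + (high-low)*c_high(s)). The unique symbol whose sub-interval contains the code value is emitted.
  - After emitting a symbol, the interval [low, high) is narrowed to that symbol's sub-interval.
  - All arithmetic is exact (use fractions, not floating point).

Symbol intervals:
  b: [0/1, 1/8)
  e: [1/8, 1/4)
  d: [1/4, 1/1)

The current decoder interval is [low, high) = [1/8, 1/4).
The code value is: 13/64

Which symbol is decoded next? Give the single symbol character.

Interval width = high − low = 1/4 − 1/8 = 1/8
Scaled code = (code − low) / width = (13/64 − 1/8) / 1/8 = 5/8
  b: [0/1, 1/8) 
  e: [1/8, 1/4) 
  d: [1/4, 1/1) ← scaled code falls here ✓

Answer: d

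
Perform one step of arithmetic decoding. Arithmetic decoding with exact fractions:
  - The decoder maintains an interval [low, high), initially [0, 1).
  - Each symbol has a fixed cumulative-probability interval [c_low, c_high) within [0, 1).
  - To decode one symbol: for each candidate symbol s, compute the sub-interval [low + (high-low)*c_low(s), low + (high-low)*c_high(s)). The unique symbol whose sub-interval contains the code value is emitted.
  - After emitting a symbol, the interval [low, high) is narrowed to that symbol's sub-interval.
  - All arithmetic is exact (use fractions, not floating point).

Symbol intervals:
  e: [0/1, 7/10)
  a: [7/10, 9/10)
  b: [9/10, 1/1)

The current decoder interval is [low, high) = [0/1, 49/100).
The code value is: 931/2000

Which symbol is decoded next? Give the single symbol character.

Interval width = high − low = 49/100 − 0/1 = 49/100
Scaled code = (code − low) / width = (931/2000 − 0/1) / 49/100 = 19/20
  e: [0/1, 7/10) 
  a: [7/10, 9/10) 
  b: [9/10, 1/1) ← scaled code falls here ✓

Answer: b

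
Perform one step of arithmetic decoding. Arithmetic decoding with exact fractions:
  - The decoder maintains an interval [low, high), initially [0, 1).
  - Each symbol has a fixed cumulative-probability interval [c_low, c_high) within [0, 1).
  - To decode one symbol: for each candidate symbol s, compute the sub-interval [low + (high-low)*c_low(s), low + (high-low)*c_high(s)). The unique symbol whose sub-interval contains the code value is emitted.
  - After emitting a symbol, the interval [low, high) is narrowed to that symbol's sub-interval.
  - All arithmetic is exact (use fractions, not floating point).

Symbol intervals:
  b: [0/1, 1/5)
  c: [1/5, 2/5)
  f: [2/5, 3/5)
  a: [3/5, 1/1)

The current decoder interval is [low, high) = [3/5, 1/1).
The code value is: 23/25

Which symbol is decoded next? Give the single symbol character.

Answer: a

Derivation:
Interval width = high − low = 1/1 − 3/5 = 2/5
Scaled code = (code − low) / width = (23/25 − 3/5) / 2/5 = 4/5
  b: [0/1, 1/5) 
  c: [1/5, 2/5) 
  f: [2/5, 3/5) 
  a: [3/5, 1/1) ← scaled code falls here ✓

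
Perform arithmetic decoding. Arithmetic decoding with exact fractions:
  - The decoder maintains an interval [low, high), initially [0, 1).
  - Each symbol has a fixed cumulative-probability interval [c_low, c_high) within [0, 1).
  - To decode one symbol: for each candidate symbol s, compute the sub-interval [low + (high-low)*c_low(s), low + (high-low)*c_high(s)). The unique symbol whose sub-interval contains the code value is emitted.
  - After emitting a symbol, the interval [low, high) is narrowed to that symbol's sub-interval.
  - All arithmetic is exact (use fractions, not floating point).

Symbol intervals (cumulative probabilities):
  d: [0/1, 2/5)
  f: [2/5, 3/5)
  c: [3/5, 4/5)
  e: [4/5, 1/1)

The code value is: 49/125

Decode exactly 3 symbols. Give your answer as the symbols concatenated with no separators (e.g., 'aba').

Answer: dee

Derivation:
Step 1: interval [0/1, 1/1), width = 1/1 - 0/1 = 1/1
  'd': [0/1 + 1/1*0/1, 0/1 + 1/1*2/5) = [0/1, 2/5) <- contains code 49/125
  'f': [0/1 + 1/1*2/5, 0/1 + 1/1*3/5) = [2/5, 3/5)
  'c': [0/1 + 1/1*3/5, 0/1 + 1/1*4/5) = [3/5, 4/5)
  'e': [0/1 + 1/1*4/5, 0/1 + 1/1*1/1) = [4/5, 1/1)
  emit 'd', narrow to [0/1, 2/5)
Step 2: interval [0/1, 2/5), width = 2/5 - 0/1 = 2/5
  'd': [0/1 + 2/5*0/1, 0/1 + 2/5*2/5) = [0/1, 4/25)
  'f': [0/1 + 2/5*2/5, 0/1 + 2/5*3/5) = [4/25, 6/25)
  'c': [0/1 + 2/5*3/5, 0/1 + 2/5*4/5) = [6/25, 8/25)
  'e': [0/1 + 2/5*4/5, 0/1 + 2/5*1/1) = [8/25, 2/5) <- contains code 49/125
  emit 'e', narrow to [8/25, 2/5)
Step 3: interval [8/25, 2/5), width = 2/5 - 8/25 = 2/25
  'd': [8/25 + 2/25*0/1, 8/25 + 2/25*2/5) = [8/25, 44/125)
  'f': [8/25 + 2/25*2/5, 8/25 + 2/25*3/5) = [44/125, 46/125)
  'c': [8/25 + 2/25*3/5, 8/25 + 2/25*4/5) = [46/125, 48/125)
  'e': [8/25 + 2/25*4/5, 8/25 + 2/25*1/1) = [48/125, 2/5) <- contains code 49/125
  emit 'e', narrow to [48/125, 2/5)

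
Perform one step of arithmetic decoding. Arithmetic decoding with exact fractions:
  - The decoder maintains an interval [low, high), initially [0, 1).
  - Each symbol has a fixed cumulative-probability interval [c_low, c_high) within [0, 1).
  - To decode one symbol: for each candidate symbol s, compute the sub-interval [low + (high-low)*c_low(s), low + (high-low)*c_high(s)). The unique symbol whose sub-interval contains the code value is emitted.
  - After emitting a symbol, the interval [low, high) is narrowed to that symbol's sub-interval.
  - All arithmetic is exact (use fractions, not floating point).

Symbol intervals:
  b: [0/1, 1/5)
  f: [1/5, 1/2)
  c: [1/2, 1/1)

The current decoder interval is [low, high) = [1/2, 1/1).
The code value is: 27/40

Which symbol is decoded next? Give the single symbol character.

Interval width = high − low = 1/1 − 1/2 = 1/2
Scaled code = (code − low) / width = (27/40 − 1/2) / 1/2 = 7/20
  b: [0/1, 1/5) 
  f: [1/5, 1/2) ← scaled code falls here ✓
  c: [1/2, 1/1) 

Answer: f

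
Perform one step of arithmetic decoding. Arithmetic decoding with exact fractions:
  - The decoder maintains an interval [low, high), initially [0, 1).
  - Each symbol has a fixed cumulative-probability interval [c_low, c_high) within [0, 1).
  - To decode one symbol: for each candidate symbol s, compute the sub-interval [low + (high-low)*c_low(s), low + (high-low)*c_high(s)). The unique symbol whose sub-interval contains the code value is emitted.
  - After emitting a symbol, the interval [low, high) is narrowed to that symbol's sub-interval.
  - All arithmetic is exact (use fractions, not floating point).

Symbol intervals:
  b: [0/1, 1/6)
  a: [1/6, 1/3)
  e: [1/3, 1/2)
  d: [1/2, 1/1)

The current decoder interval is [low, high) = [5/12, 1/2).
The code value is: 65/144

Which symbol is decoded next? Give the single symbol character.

Answer: e

Derivation:
Interval width = high − low = 1/2 − 5/12 = 1/12
Scaled code = (code − low) / width = (65/144 − 5/12) / 1/12 = 5/12
  b: [0/1, 1/6) 
  a: [1/6, 1/3) 
  e: [1/3, 1/2) ← scaled code falls here ✓
  d: [1/2, 1/1) 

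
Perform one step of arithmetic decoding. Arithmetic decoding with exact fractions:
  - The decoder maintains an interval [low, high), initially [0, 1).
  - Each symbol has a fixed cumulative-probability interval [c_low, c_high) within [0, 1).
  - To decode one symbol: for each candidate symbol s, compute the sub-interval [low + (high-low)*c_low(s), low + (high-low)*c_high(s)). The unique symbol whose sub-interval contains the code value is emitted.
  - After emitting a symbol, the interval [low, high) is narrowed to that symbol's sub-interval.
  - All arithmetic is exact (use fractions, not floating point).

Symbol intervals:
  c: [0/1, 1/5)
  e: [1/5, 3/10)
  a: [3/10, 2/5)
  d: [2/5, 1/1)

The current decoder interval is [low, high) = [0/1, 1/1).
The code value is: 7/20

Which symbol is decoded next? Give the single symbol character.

Interval width = high − low = 1/1 − 0/1 = 1/1
Scaled code = (code − low) / width = (7/20 − 0/1) / 1/1 = 7/20
  c: [0/1, 1/5) 
  e: [1/5, 3/10) 
  a: [3/10, 2/5) ← scaled code falls here ✓
  d: [2/5, 1/1) 

Answer: a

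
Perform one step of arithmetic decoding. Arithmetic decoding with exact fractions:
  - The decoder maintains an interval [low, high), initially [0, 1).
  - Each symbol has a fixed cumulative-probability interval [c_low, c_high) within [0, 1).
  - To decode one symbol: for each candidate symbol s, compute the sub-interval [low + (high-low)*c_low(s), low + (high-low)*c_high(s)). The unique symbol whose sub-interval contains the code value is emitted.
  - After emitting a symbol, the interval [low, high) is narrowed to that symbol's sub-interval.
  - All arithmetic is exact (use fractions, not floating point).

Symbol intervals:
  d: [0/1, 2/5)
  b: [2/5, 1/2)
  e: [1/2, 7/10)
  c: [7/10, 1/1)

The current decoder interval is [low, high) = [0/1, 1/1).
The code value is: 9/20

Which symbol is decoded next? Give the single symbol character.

Interval width = high − low = 1/1 − 0/1 = 1/1
Scaled code = (code − low) / width = (9/20 − 0/1) / 1/1 = 9/20
  d: [0/1, 2/5) 
  b: [2/5, 1/2) ← scaled code falls here ✓
  e: [1/2, 7/10) 
  c: [7/10, 1/1) 

Answer: b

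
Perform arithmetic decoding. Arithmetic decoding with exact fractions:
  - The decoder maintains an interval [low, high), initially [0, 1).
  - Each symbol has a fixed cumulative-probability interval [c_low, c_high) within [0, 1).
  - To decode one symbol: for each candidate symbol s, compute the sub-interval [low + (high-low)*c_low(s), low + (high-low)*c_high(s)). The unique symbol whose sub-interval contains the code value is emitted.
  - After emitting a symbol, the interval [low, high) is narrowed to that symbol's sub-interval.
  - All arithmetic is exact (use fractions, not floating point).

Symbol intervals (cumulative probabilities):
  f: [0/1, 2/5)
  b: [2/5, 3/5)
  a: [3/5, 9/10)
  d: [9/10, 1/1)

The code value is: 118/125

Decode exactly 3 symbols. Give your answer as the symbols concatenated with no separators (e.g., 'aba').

Step 1: interval [0/1, 1/1), width = 1/1 - 0/1 = 1/1
  'f': [0/1 + 1/1*0/1, 0/1 + 1/1*2/5) = [0/1, 2/5)
  'b': [0/1 + 1/1*2/5, 0/1 + 1/1*3/5) = [2/5, 3/5)
  'a': [0/1 + 1/1*3/5, 0/1 + 1/1*9/10) = [3/5, 9/10)
  'd': [0/1 + 1/1*9/10, 0/1 + 1/1*1/1) = [9/10, 1/1) <- contains code 118/125
  emit 'd', narrow to [9/10, 1/1)
Step 2: interval [9/10, 1/1), width = 1/1 - 9/10 = 1/10
  'f': [9/10 + 1/10*0/1, 9/10 + 1/10*2/5) = [9/10, 47/50)
  'b': [9/10 + 1/10*2/5, 9/10 + 1/10*3/5) = [47/50, 24/25) <- contains code 118/125
  'a': [9/10 + 1/10*3/5, 9/10 + 1/10*9/10) = [24/25, 99/100)
  'd': [9/10 + 1/10*9/10, 9/10 + 1/10*1/1) = [99/100, 1/1)
  emit 'b', narrow to [47/50, 24/25)
Step 3: interval [47/50, 24/25), width = 24/25 - 47/50 = 1/50
  'f': [47/50 + 1/50*0/1, 47/50 + 1/50*2/5) = [47/50, 237/250) <- contains code 118/125
  'b': [47/50 + 1/50*2/5, 47/50 + 1/50*3/5) = [237/250, 119/125)
  'a': [47/50 + 1/50*3/5, 47/50 + 1/50*9/10) = [119/125, 479/500)
  'd': [47/50 + 1/50*9/10, 47/50 + 1/50*1/1) = [479/500, 24/25)
  emit 'f', narrow to [47/50, 237/250)

Answer: dbf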